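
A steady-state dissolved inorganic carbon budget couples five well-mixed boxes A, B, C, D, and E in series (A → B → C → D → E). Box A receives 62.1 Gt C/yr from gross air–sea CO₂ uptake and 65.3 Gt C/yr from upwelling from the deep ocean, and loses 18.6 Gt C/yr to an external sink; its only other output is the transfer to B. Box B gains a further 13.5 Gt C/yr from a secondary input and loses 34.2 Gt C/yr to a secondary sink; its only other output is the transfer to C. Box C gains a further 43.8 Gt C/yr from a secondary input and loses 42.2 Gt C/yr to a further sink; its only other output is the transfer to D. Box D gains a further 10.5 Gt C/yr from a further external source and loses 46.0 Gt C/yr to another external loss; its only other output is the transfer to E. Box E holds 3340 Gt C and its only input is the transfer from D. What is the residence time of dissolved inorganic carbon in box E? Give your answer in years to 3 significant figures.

Box A: F(A→B) = (62.1 + 65.3) − 18.6 = 108.80 Gt C/yr.
Box B: F(B→C) = (108.80 + 13.5) − 34.2 = 88.100 Gt C/yr.
Box C: F(C→D) = (88.100 + 43.8) − 42.2 = 89.700 Gt C/yr.
Box D: F(D→E) = (89.700 + 10.5) − 46.0 = 54.200 Gt C/yr.
Box E throughput = its input = 54.200 Gt C/yr; τ = 3340 / 54.200 = 61.62 yr.

61.6 yr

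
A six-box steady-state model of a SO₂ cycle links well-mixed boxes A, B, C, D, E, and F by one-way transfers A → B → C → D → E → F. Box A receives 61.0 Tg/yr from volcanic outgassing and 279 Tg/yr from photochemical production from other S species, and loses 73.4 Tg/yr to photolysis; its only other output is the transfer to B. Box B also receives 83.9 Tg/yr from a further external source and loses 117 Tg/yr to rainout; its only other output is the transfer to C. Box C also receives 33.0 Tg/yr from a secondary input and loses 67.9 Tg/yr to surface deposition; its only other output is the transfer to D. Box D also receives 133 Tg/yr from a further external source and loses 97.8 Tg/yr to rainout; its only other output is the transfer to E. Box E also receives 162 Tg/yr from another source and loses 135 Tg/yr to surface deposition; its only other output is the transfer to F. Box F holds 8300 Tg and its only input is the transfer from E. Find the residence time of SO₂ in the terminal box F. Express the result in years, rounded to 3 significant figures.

Box A: F(A→B) = (61.0 + 279) − 73.4 = 266.60 Tg/yr.
Box B: F(B→C) = (266.60 + 83.9) − 117 = 233.50 Tg/yr.
Box C: F(C→D) = (233.50 + 33.0) − 67.9 = 198.60 Tg/yr.
Box D: F(D→E) = (198.60 + 133) − 97.8 = 233.80 Tg/yr.
Box E: F(E→F) = (233.80 + 162) − 135 = 260.80 Tg/yr.
Box F throughput = its input = 260.80 Tg/yr; τ = 8300 / 260.80 = 31.83 yr.

31.8 yr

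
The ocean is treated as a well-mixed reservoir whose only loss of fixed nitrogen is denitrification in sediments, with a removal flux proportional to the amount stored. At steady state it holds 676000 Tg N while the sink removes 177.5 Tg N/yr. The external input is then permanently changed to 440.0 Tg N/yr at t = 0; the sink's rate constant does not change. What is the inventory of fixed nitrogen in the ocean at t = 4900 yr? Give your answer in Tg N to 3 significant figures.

1.40×10^6 Tg N

τ = M₀/F₀ = 676000/177.5 = 3808 yr; rate constant k = 1/τ.
New steady state M_∞ = F₁/k = F₁·τ = 440.0 × 3808 = 1.6757×10^6 Tg N.
M(t) = M_∞ + (M₀ − M_∞)·e^(−t/τ); t/τ = 4900/3808 = 1.287, so e^(−t/τ) = 0.2762.
M(t) = 1.6757×10^6 − 999700 × 0.2762 = 1.3996×10^6 Tg N.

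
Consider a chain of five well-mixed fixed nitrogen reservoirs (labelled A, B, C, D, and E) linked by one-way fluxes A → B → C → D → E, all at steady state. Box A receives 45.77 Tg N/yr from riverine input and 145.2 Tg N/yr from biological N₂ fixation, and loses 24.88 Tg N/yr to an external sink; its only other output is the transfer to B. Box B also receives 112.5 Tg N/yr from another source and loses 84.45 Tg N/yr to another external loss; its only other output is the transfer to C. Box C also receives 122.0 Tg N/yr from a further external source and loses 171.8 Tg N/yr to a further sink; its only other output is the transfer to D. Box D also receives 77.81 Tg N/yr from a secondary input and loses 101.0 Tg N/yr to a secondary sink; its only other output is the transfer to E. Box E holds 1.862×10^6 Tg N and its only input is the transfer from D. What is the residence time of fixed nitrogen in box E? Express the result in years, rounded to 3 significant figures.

15400 yr

Box A: F(A→B) = (45.77 + 145.2) − 24.88 = 166.09 Tg N/yr.
Box B: F(B→C) = (166.09 + 112.5) − 84.45 = 194.14 Tg N/yr.
Box C: F(C→D) = (194.14 + 122.0) − 171.8 = 144.34 Tg N/yr.
Box D: F(D→E) = (144.34 + 77.81) − 101.0 = 121.15 Tg N/yr.
Box E throughput = its input = 121.15 Tg N/yr; τ = 1.862×10^6 / 121.15 = 15370 yr.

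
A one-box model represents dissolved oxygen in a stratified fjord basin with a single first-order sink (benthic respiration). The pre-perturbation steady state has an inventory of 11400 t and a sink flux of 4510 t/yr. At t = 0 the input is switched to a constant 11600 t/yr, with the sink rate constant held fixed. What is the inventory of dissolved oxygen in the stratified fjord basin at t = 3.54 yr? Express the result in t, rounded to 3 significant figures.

24900 t

The sink rate constant is k = F₀/M₀ = 4510/11400 = 0.3956 yr⁻¹.
Solving dM/dt = F₁ − kM with M(0) = M₀ gives M(t) = F₁/k + (M₀ − F₁/k)·e^(−kt).
F₁/k = 11600/0.3956 = 29322 t; kt = 0.3956 × 3.54 = 1.400, e^(−kt) = 0.2465.
M(3.54) = 29322 + (11400 − 29322) × 0.2465 = 29322 − 4417 = 24904 t.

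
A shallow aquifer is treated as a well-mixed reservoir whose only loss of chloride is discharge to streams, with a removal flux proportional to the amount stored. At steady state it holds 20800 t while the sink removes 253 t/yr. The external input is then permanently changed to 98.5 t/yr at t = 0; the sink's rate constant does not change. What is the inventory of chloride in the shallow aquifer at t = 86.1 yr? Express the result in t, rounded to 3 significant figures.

Residence time τ = M₀/F₀ = 82.21 yr. The eventual steady state is M_∞ = M₀·(F₁/F₀) = 20800 × 98.5/253 = 8098.0 t.
The anomaly ΔM(t) = M(t) − M_∞ decays as ΔM₀·e^(−t/τ) with ΔM₀ = 20800 − 8098.0 = 12700 t.
At t = 86.1 yr, e^(−t/τ) = e^(−1.047) = 0.3509, so ΔM = 4457 t and M = 8098.0 + 4457 = 12555 t.

12600 t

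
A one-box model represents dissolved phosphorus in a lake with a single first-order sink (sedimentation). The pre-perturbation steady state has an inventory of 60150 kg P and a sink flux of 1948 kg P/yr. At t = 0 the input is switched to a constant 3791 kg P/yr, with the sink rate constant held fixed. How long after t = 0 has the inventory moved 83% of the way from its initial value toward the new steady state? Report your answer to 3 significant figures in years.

54.7 yr

τ = M₀/F₀ = 60150/1948 = 30.88 yr.
The remaining gap fraction is e^(−t/τ); 83% covered ⇒ e^(−t/τ) = 0.170.
t = −τ ln(0.170) = 30.88 × 1.772 = 54.71 yr.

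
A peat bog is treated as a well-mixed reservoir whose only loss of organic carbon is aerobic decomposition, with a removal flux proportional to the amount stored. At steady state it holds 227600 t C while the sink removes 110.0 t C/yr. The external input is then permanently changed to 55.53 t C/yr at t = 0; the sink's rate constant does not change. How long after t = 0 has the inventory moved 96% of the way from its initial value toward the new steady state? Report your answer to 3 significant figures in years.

6660 yr

τ = M₀/F₀ = 227600/110.0 = 2069 yr.
The remaining gap fraction is e^(−t/τ); 96% covered ⇒ e^(−t/τ) = 0.0400.
t = −τ ln(0.0400) = 2069 × 3.219 = 6660 yr.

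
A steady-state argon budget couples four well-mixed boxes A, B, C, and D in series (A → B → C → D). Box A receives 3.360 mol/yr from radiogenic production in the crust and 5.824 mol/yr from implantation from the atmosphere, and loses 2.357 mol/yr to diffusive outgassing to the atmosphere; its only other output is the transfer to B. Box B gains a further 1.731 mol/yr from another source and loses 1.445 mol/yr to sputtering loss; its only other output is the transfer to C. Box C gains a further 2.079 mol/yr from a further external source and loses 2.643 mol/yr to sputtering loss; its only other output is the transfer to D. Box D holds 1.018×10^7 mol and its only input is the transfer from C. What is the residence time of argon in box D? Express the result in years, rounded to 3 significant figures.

Box A: F(A→B) = (3.360 + 5.824) − 2.357 = 6.8270 mol/yr.
Box B: F(B→C) = (6.8270 + 1.731) − 1.445 = 7.1130 mol/yr.
Box C: F(C→D) = (7.1130 + 2.079) − 2.643 = 6.5490 mol/yr.
Box D throughput = its input = 6.5490 mol/yr; τ = 1.018×10^7 / 6.5490 = 1.554×10^6 yr.

1.55×10^6 yr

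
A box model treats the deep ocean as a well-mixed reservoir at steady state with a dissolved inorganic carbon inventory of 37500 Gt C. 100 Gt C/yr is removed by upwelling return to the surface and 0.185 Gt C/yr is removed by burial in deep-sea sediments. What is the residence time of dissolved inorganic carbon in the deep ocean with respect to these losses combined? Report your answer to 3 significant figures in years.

374 yr

Total removal = 100.0 + 0.1850 = 100.19 Gt C/yr.
τ = M / ΣF_out = 37500 / 100.19 = 374.3 yr.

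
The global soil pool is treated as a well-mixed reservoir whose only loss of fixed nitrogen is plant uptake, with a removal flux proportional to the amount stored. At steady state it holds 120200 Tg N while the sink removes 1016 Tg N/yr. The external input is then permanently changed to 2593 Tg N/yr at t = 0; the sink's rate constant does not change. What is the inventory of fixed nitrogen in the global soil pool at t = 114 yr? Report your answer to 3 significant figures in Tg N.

τ = M₀/F₀ = 120200/1016 = 118.3 yr; rate constant k = 1/τ.
New steady state M_∞ = F₁/k = F₁·τ = 2593 × 118.3 = 306770 Tg N.
M(t) = M_∞ + (M₀ − M_∞)·e^(−t/τ); t/τ = 114/118.3 = 0.9636, so e^(−t/τ) = 0.3815.
M(t) = 306770 − 186600 × 0.3815 = 235590 Tg N.

236000 Tg N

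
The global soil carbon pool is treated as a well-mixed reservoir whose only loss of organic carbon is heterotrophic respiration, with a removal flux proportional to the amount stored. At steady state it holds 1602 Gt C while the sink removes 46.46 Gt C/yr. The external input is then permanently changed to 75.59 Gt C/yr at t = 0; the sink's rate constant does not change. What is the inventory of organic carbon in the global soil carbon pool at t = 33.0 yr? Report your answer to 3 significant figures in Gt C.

2220 Gt C

The sink rate constant is k = F₀/M₀ = 46.46/1602 = 0.02900 yr⁻¹.
Solving dM/dt = F₁ − kM with M(0) = M₀ gives M(t) = F₁/k + (M₀ − F₁/k)·e^(−kt).
F₁/k = 75.59/0.02900 = 2606.4 Gt C; kt = 0.02900 × 33.0 = 0.9570, e^(−kt) = 0.3840.
M(33.0) = 2606.4 + (1602 − 2606.4) × 0.3840 = 2606.4 − 385.7 = 2220.7 Gt C.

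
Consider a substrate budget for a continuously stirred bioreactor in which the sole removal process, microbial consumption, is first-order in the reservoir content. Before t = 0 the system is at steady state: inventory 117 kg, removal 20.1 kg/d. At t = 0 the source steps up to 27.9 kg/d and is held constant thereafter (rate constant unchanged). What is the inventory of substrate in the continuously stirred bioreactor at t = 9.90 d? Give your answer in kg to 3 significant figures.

154 kg

τ = M₀/F₀ = 117/20.1 = 5.821 d; rate constant k = 1/τ.
New steady state M_∞ = F₁/k = F₁·τ = 27.9 × 5.821 = 162.40 kg.
M(t) = M_∞ + (M₀ − M_∞)·e^(−t/τ); t/τ = 9.90/5.821 = 1.701, so e^(−t/τ) = 0.1825.
M(t) = 162.40 − 45.40 × 0.1825 = 154.11 kg.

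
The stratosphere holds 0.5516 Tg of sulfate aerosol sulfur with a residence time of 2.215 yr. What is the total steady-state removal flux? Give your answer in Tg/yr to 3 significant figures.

0.249 Tg/yr

F = M / τ = 0.5516 / 2.215 = 0.2490 Tg/yr.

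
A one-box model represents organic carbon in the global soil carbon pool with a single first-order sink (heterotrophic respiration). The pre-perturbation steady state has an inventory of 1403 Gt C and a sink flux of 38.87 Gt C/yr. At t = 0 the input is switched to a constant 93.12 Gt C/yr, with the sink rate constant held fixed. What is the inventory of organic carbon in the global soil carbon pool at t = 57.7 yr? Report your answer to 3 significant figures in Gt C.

τ = M₀/F₀ = 1403/38.87 = 36.09 yr; rate constant k = 1/τ.
New steady state M_∞ = F₁/k = F₁·τ = 93.12 × 36.09 = 3361.1 Gt C.
M(t) = M_∞ + (M₀ − M_∞)·e^(−t/τ); t/τ = 57.7/36.09 = 1.599, so e^(−t/τ) = 0.2022.
M(t) = 3361.1 − 1958 × 0.2022 = 2965.2 Gt C.

2970 Gt C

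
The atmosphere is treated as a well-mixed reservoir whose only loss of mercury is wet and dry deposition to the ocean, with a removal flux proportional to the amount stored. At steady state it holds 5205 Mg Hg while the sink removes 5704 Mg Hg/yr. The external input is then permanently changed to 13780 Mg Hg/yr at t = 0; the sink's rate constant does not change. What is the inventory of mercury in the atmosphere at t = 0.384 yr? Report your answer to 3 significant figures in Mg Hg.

The sink rate constant is k = F₀/M₀ = 5704/5205 = 1.096 yr⁻¹.
Solving dM/dt = F₁ − kM with M(0) = M₀ gives M(t) = F₁/k + (M₀ − F₁/k)·e^(−kt).
F₁/k = 13780/1.096 = 12574 Mg Hg; kt = 1.096 × 0.384 = 0.4208, e^(−kt) = 0.6565.
M(0.384) = 12574 + (5205 − 12574) × 0.6565 = 12574 − 4838 = 7736.3 Mg Hg.

7740 Mg Hg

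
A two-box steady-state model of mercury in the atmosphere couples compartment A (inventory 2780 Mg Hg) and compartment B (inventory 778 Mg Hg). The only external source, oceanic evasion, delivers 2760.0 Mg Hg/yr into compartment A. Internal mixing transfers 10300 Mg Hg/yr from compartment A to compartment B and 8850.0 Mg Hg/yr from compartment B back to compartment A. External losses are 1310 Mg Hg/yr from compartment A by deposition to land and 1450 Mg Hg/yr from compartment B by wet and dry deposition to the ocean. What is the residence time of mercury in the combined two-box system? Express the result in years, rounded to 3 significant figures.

For the system as a whole, the A↔B exchange is internal and contributes nothing to the throughput; only the external sinks remove mass.
M_total = 2780 + 778 = 3558.0 Mg Hg.
ΣF_external_out = 1310 + 1450 = 2760.0 Mg Hg/yr.
τ = M_total / ΣF_ext = 3558.0 / 2760.0 = 1.289 yr.

1.29 yr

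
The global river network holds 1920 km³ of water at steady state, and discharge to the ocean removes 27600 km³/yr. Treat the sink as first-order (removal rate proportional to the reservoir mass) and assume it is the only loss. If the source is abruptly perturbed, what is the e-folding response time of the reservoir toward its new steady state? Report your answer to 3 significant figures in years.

For a linear reservoir the response time equals the residence time τ = M/F.
τ = 1920 / 27600 = 0.06957 yr.

0.0696 yr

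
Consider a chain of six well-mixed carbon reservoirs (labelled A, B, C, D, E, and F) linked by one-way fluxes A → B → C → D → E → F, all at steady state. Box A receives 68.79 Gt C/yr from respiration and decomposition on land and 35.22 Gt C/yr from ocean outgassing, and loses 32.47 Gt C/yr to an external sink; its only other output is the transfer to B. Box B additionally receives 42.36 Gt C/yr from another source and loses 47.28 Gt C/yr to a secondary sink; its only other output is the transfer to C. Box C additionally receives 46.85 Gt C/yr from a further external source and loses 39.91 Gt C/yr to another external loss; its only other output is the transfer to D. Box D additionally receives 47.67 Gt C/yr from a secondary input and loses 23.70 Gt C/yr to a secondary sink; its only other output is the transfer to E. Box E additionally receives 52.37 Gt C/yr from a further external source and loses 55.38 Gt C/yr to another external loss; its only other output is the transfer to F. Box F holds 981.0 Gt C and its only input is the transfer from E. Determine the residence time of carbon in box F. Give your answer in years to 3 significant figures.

Box A: F(A→B) = (68.79 + 35.22) − 32.47 = 71.540 Gt C/yr.
Box B: F(B→C) = (71.540 + 42.36) − 47.28 = 66.620 Gt C/yr.
Box C: F(C→D) = (66.620 + 46.85) − 39.91 = 73.560 Gt C/yr.
Box D: F(D→E) = (73.560 + 47.67) − 23.70 = 97.530 Gt C/yr.
Box E: F(E→F) = (97.530 + 52.37) − 55.38 = 94.520 Gt C/yr.
Box F throughput = its input = 94.520 Gt C/yr; τ = 981.0 / 94.520 = 10.38 yr.

10.4 yr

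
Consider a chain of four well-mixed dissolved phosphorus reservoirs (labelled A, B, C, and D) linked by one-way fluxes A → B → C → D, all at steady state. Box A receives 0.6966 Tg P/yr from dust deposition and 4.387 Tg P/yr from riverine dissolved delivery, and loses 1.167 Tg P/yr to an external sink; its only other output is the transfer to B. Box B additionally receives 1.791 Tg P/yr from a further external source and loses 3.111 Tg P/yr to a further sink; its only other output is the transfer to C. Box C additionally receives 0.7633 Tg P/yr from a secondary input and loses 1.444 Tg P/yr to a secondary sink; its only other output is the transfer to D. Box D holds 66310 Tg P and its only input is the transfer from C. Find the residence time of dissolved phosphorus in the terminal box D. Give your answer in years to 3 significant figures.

34600 yr

Box A: F(A→B) = (0.6966 + 4.387) − 1.167 = 3.9166 Tg P/yr.
Box B: F(B→C) = (3.9166 + 1.791) − 3.111 = 2.5966 Tg P/yr.
Box C: F(C→D) = (2.5966 + 0.7633) − 1.444 = 1.9159 Tg P/yr.
Box D throughput = its input = 1.9159 Tg P/yr; τ = 66310 / 1.9159 = 34610 yr.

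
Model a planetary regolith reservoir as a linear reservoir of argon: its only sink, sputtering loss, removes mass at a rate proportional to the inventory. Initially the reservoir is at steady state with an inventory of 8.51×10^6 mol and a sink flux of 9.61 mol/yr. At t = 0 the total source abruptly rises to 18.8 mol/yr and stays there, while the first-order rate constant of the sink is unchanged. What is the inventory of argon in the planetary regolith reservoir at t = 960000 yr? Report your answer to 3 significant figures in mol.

The sink rate constant is k = F₀/M₀ = 9.61/8.51×10^6 = 1.129×10^-6 yr⁻¹.
Solving dM/dt = F₁ − kM with M(0) = M₀ gives M(t) = F₁/k + (M₀ − F₁/k)·e^(−kt).
F₁/k = 18.8/1.129×10^-6 = 1.6648×10^7 mol; kt = 1.129×10^-6 × 960000 = 1.084, e^(−kt) = 0.3382.
M(960000) = 1.6648×10^7 + (8.51×10^6 − 1.6648×10^7) × 0.3382 = 1.6648×10^7 − 2.752×10^6 = 1.3896×10^7 mol.

1.39×10^7 mol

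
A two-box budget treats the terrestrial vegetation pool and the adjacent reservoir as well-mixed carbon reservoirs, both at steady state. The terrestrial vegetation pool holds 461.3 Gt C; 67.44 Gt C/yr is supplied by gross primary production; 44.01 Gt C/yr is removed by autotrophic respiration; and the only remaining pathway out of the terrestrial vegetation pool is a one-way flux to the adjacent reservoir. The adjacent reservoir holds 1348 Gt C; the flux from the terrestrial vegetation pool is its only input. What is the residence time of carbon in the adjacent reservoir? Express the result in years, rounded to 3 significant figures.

Balance the terrestrial vegetation pool: ΣF_in = 67.440 Gt C/yr.
Flux to the adjacent reservoir = ΣF_in − (44.01) = 23.430 Gt C/yr.
At steady state the output of the adjacent reservoir equals its input, 23.430 Gt C/yr.
τ = M / F = 1348 / 23.430 = 57.53 yr.

57.5 yr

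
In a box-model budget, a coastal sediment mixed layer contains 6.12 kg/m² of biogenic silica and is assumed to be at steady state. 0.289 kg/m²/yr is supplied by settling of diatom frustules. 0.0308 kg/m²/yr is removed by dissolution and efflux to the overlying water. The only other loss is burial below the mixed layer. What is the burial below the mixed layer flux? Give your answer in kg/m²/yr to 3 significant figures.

At steady state ΣF_in = ΣF_out.
ΣF_in = 0.28900 kg/m²/yr.
Burial below the mixed layer flux = ΣF_in − (0.0308) = 0.28900 − 0.03080 = 0.2582 kg/m²/yr.

0.258 kg/m²/yr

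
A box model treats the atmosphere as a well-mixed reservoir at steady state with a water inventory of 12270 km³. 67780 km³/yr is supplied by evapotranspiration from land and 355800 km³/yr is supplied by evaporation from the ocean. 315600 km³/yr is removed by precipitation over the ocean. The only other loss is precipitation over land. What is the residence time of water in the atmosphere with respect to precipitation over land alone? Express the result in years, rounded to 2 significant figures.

0.11 yr

At steady state ΣF_in = ΣF_out.
ΣF_in = 67780 + 355800 = 423580 km³/yr.
Precipitation over land flux = ΣF_in − (315600) = 423580 − 315600 = 108000 km³/yr.
τ = M / F = 12270 / 108000 = 0.1136 yr.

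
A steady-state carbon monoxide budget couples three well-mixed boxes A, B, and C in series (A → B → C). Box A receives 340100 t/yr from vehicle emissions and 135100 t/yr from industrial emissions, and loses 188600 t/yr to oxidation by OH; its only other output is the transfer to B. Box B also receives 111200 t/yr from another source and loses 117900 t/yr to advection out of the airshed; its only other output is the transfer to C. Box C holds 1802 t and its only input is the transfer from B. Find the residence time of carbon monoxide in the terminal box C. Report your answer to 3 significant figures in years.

0.00644 yr

Box A: F(A→B) = (340100 + 135100) − 188600 = 286600 t/yr.
Box B: F(B→C) = (286600 + 111200) − 117900 = 279900 t/yr.
Box C throughput = its input = 279900 t/yr; τ = 1802 / 279900 = 0.006438 yr.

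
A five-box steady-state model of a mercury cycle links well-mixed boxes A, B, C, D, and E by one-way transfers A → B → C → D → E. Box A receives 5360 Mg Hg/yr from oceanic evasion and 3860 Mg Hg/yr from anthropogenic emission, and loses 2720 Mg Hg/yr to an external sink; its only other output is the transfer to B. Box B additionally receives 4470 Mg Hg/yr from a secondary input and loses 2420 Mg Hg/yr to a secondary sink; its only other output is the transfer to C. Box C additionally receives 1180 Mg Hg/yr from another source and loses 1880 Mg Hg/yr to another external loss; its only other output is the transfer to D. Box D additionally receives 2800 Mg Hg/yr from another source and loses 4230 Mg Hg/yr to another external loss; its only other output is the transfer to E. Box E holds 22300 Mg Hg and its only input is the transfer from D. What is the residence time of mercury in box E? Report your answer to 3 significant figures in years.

3.47 yr

Box A: F(A→B) = (5360 + 3860) − 2720 = 6500.0 Mg Hg/yr.
Box B: F(B→C) = (6500.0 + 4470) − 2420 = 8550.0 Mg Hg/yr.
Box C: F(C→D) = (8550.0 + 1180) − 1880 = 7850.0 Mg Hg/yr.
Box D: F(D→E) = (7850.0 + 2800) − 4230 = 6420.0 Mg Hg/yr.
Box E throughput = its input = 6420.0 Mg Hg/yr; τ = 22300 / 6420.0 = 3.474 yr.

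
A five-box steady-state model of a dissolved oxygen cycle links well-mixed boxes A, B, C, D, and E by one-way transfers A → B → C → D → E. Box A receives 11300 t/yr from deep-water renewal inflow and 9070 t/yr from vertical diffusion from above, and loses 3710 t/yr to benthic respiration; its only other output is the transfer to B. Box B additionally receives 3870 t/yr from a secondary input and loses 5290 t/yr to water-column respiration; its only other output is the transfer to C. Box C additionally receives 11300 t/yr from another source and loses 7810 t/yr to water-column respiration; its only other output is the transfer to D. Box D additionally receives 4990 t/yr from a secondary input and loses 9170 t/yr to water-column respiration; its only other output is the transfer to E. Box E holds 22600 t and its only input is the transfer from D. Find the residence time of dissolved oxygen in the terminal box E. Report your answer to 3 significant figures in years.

Box A: F(A→B) = (11300 + 9070) − 3710 = 16660 t/yr.
Box B: F(B→C) = (16660 + 3870) − 5290 = 15240 t/yr.
Box C: F(C→D) = (15240 + 11300) − 7810 = 18730 t/yr.
Box D: F(D→E) = (18730 + 4990) − 9170 = 14550 t/yr.
Box E throughput = its input = 14550 t/yr; τ = 22600 / 14550 = 1.553 yr.

1.55 yr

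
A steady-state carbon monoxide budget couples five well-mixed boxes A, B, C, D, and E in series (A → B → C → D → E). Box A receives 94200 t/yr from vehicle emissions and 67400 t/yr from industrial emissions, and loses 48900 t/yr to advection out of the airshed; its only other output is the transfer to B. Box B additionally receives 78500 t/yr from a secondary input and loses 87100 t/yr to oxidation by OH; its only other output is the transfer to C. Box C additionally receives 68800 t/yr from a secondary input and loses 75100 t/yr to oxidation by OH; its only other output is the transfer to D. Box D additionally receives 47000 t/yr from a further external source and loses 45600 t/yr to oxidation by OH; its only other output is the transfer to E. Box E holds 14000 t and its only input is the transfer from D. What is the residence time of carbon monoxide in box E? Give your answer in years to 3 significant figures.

Box A: F(A→B) = (94200 + 67400) − 48900 = 112700 t/yr.
Box B: F(B→C) = (112700 + 78500) − 87100 = 104100 t/yr.
Box C: F(C→D) = (104100 + 68800) − 75100 = 97800 t/yr.
Box D: F(D→E) = (97800 + 47000) − 45600 = 99200 t/yr.
Box E throughput = its input = 99200 t/yr; τ = 14000 / 99200 = 0.1411 yr.

0.141 yr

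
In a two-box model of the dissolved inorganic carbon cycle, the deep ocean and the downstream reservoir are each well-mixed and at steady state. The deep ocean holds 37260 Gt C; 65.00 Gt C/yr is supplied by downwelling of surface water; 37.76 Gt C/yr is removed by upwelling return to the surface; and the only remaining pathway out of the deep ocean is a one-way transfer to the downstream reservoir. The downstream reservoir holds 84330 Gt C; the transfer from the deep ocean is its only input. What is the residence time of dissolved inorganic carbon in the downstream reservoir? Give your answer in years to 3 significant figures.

3100 yr

Balance the deep ocean: ΣF_in = 65.000 Gt C/yr.
Transfer to the downstream reservoir = ΣF_in − (37.76) = 27.240 Gt C/yr.
At steady state the output of the downstream reservoir equals its input, 27.240 Gt C/yr.
τ = M / F = 84330 / 27.240 = 3096 yr.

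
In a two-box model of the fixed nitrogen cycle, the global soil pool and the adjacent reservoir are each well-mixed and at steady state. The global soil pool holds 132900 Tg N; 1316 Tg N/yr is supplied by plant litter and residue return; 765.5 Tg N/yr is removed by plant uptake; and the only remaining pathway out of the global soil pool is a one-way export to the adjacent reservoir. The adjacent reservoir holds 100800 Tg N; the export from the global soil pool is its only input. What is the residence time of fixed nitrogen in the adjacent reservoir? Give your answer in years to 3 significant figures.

183 yr

Balance the global soil pool: ΣF_in = 1316.0 Tg N/yr.
Export to the adjacent reservoir = ΣF_in − (765.5) = 550.50 Tg N/yr.
At steady state the output of the adjacent reservoir equals its input, 550.50 Tg N/yr.
τ = M / F = 100800 / 550.50 = 183.1 yr.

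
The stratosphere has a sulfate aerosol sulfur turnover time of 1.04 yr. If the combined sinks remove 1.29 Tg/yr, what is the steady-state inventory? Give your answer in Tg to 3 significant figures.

1.34 Tg

τ = M/F ⇒ M = τ × F = 1.04 × 1.29 = 1.342 Tg.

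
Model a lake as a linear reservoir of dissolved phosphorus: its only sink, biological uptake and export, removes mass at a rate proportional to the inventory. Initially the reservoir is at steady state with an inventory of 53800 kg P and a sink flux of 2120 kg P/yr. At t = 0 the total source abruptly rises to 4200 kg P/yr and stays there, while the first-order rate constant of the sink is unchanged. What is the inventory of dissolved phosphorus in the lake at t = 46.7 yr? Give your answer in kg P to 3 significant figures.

The sink rate constant is k = F₀/M₀ = 2120/53800 = 0.03941 yr⁻¹.
Solving dM/dt = F₁ − kM with M(0) = M₀ gives M(t) = F₁/k + (M₀ − F₁/k)·e^(−kt).
F₁/k = 4200/0.03941 = 106580 kg P; kt = 0.03941 × 46.7 = 1.840, e^(−kt) = 0.1588.
M(46.7) = 106580 + (53800 − 106580) × 0.1588 = 106580 − 8381 = 98204 kg P.

98200 kg P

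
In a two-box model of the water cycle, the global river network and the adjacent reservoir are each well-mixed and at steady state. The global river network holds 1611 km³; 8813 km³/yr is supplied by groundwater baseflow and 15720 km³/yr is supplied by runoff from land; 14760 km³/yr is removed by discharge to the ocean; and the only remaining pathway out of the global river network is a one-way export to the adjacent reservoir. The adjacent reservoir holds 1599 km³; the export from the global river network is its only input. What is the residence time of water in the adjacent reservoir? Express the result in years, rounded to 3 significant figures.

0.164 yr

Balance the global river network: ΣF_in = 8813 + 15720 = 24533 km³/yr.
Export to the adjacent reservoir = ΣF_in − (14760) = 9773.0 km³/yr.
At steady state the output of the adjacent reservoir equals its input, 9773.0 km³/yr.
τ = M / F = 1599 / 9773.0 = 0.1636 yr.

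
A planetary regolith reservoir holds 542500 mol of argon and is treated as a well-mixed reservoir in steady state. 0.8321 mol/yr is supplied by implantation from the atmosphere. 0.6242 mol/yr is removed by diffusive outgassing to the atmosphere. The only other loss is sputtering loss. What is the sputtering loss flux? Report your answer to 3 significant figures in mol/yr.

0.208 mol/yr

At steady state ΣF_in = ΣF_out.
ΣF_in = 0.83210 mol/yr.
Sputtering loss flux = ΣF_in − (0.6242) = 0.83210 − 0.6242 = 0.2079 mol/yr.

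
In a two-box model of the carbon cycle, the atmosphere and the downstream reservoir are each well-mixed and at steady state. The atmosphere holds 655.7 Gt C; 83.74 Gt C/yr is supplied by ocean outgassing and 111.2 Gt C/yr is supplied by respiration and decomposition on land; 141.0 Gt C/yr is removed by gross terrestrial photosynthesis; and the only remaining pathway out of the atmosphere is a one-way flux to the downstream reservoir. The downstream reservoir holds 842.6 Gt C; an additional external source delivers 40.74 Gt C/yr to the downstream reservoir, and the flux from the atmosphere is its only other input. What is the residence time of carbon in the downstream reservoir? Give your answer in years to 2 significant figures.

Balance the atmosphere: ΣF_in = 83.74 + 111.2 = 194.94 Gt C/yr.
Flux to the downstream reservoir = ΣF_in − (141.0) = 53.940 Gt C/yr.
Total input to the downstream reservoir = 53.940 + 40.74 = 94.680 Gt C/yr; at steady state this equals its total output.
τ = M / F = 842.6 / 94.680 = 8.899 yr.

8.9 yr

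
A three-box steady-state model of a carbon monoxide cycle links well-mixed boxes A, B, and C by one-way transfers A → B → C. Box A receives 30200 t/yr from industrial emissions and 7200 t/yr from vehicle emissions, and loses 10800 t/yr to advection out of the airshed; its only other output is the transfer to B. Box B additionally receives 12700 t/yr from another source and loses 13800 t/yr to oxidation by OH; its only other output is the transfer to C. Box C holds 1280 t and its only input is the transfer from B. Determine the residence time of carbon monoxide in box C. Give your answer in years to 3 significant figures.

Box A: F(A→B) = (30200 + 7200) − 10800 = 26600 t/yr.
Box B: F(B→C) = (26600 + 12700) − 13800 = 25500 t/yr.
Box C throughput = its input = 25500 t/yr; τ = 1280 / 25500 = 0.05020 yr.

0.0502 yr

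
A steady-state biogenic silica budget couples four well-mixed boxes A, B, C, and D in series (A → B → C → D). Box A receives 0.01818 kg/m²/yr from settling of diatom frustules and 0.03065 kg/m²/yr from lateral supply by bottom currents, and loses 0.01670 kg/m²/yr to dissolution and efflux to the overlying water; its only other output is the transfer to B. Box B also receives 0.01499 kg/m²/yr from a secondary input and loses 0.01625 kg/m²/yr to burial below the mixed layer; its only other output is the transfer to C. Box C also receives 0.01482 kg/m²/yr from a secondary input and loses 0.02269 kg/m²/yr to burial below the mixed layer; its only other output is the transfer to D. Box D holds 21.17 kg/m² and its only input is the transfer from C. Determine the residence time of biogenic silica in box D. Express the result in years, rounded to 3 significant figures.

Box A: F(A→B) = (0.01818 + 0.03065) − 0.01670 = 0.032130 kg/m²/yr.
Box B: F(B→C) = (0.032130 + 0.01499) − 0.01625 = 0.030870 kg/m²/yr.
Box C: F(C→D) = (0.030870 + 0.01482) − 0.02269 = 0.023000 kg/m²/yr.
Box D throughput = its input = 0.023000 kg/m²/yr; τ = 21.17 / 0.023000 = 920.4 yr.

920 yr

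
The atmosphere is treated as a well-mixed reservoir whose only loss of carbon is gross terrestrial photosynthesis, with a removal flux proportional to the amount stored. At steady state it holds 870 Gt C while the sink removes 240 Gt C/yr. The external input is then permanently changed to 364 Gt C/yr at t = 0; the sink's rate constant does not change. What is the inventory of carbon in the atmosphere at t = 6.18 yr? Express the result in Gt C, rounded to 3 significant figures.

1240 Gt C

τ = M₀/F₀ = 870/240 = 3.625 yr; rate constant k = 1/τ.
New steady state M_∞ = F₁/k = F₁·τ = 364 × 3.625 = 1319.5 Gt C.
M(t) = M_∞ + (M₀ − M_∞)·e^(−t/τ); t/τ = 6.18/3.625 = 1.705, so e^(−t/τ) = 0.1818.
M(t) = 1319.5 − 449.5 × 0.1818 = 1237.8 Gt C.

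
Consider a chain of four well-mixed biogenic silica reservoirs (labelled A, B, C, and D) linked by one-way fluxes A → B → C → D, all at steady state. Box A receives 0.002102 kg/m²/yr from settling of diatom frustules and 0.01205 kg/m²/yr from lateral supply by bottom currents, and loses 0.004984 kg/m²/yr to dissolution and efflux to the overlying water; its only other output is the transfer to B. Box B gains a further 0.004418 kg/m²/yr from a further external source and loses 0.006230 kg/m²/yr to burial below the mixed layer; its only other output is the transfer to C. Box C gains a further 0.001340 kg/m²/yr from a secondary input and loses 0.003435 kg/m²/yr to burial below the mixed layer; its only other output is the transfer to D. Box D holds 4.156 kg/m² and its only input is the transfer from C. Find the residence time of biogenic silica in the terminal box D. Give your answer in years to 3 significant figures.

790 yr

Box A: F(A→B) = (0.002102 + 0.01205) − 0.004984 = 0.0091680 kg/m²/yr.
Box B: F(B→C) = (0.0091680 + 0.004418) − 0.006230 = 0.0073560 kg/m²/yr.
Box C: F(C→D) = (0.0073560 + 0.001340) − 0.003435 = 0.0052610 kg/m²/yr.
Box D throughput = its input = 0.0052610 kg/m²/yr; τ = 4.156 / 0.0052610 = 790.0 yr.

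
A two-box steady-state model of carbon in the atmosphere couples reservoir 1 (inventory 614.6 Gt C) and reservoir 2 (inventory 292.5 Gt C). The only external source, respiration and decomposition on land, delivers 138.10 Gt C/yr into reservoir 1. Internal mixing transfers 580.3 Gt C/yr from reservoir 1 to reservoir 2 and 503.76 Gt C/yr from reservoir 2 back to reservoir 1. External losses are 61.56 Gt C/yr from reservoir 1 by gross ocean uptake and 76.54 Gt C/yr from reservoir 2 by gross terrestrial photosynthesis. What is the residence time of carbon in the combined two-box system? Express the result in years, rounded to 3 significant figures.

Residence time in the combined system uses the total inventory and the total *external* removal — internal exchanges between the two boxes cancel.
M_total = 614.6 + 292.5 = 907.10 Gt C.
ΣF_external_out = 61.56 + 76.54 = 138.10 Gt C/yr.
τ = M_total / ΣF_ext = 907.10 / 138.10 = 6.568 yr.

6.57 yr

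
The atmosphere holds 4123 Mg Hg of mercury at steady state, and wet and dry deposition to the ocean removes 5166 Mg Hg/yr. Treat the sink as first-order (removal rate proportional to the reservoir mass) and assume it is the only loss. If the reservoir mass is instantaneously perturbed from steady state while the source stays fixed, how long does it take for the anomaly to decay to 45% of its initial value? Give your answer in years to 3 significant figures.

For a linear reservoir the anomaly decays as exp(−t/τ) with τ = M/F = 4123/5166 = 0.7981 yr.
exp(−t/τ) = 0.45 ⇒ t = −τ ln(0.45) = 0.7981 × 0.7985 = 0.6373 yr.

0.637 yr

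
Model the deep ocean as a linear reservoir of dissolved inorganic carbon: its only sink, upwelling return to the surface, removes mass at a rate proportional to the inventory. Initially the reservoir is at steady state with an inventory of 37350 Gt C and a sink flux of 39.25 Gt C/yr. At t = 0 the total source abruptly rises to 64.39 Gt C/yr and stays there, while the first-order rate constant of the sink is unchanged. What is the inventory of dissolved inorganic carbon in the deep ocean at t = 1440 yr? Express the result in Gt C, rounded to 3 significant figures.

Residence time τ = M₀/F₀ = 951.6 yr. The eventual steady state is M_∞ = M₀·(F₁/F₀) = 37350 × 64.39/39.25 = 61273 Gt C.
The anomaly ΔM(t) = M(t) − M_∞ decays as ΔM₀·e^(−t/τ) with ΔM₀ = 37350 − 61273 = −23920 Gt C.
At t = 1440 yr, e^(−t/τ) = e^(−1.513) = 0.2202, so ΔM = −5268 Gt C and M = 61273 − 5268 = 56005 Gt C.

56000 Gt C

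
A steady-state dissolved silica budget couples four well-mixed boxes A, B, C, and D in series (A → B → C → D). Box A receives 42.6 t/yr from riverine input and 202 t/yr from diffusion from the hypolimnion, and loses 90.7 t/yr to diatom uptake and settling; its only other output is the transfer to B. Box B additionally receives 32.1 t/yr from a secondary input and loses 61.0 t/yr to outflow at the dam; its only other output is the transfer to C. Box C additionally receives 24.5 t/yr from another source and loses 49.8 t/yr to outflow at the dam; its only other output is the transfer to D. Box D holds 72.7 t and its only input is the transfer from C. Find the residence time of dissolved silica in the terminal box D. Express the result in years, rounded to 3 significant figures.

Box A: F(A→B) = (42.6 + 202) − 90.7 = 153.90 t/yr.
Box B: F(B→C) = (153.90 + 32.1) − 61.0 = 125.00 t/yr.
Box C: F(C→D) = (125.00 + 24.5) − 49.8 = 99.700 t/yr.
Box D throughput = its input = 99.700 t/yr; τ = 72.7 / 99.700 = 0.7292 yr.

0.729 yr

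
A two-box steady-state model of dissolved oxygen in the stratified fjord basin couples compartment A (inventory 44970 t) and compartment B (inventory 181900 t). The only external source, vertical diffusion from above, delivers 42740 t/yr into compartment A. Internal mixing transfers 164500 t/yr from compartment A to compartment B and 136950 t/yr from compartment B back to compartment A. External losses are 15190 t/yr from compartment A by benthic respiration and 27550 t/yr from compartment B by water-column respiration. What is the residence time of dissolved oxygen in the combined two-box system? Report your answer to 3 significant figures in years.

Residence time in the combined system uses the total inventory and the total *external* removal — internal exchanges between the two boxes cancel.
M_total = 44970 + 181900 = 226870 t.
ΣF_external_out = 15190 + 27550 = 42740 t/yr.
τ = M_total / ΣF_ext = 226870 / 42740 = 5.308 yr.

5.31 yr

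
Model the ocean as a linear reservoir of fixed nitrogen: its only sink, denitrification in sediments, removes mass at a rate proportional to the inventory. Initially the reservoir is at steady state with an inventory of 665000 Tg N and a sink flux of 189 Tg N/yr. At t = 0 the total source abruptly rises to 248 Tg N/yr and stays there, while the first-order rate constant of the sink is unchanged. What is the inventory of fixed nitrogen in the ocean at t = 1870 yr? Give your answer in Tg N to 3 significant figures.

751000 Tg N

τ = M₀/F₀ = 665000/189 = 3519 yr; rate constant k = 1/τ.
New steady state M_∞ = F₁/k = F₁·τ = 248 × 3519 = 872590 Tg N.
M(t) = M_∞ + (M₀ − M_∞)·e^(−t/τ); t/τ = 1870/3519 = 0.5315, so e^(−t/τ) = 0.5877.
M(t) = 872590 − 207600 × 0.5877 = 750580 Tg N.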